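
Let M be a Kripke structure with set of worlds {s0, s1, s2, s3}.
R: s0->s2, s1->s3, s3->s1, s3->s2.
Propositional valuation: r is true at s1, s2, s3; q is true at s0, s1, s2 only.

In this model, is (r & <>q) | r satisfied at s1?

Yes

Recall that <>ψ holds at a world iff ψ holds at some accessible world.
At s1: r & <>q is false, r is true, so (r & <>q) | r is true.
  At s1: r is true, <>q is false, so r & <>q is false.
    At s1: <>q requires q at some successor in {s3}.
      At s3: q is false.
    So <>q is false at s1.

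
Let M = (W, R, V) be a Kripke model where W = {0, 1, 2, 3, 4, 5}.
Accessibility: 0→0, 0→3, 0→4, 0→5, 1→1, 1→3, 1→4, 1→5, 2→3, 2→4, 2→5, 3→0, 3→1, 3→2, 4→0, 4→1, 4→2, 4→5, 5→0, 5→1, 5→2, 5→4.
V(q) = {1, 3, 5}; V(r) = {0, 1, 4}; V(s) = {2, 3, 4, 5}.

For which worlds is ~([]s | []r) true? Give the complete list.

0, 1, 3, 4, 5

Let φ = ~([]s | []r). Evaluate φ at each world:
  0 (successors {0, 3, 4, 5}): φ is true.
  1 (successors {1, 3, 4, 5}): φ is true.
  2 (successors {3, 4, 5}): φ is false.
  3 (successors {0, 1, 2}): φ is true.
  4 (successors {0, 1, 2, 5}): φ is true.
  5 (successors {0, 1, 2, 4}): φ is true.
For instance, at 5:
  At 5: []s | []r is false, so ~([]s | []r) is true.
    At 5: []s is false, []r is false, so []s | []r is false.
      At 5: []s requires s at every successor {0, 1, 2, 4}.
        s fails at 0, so []s is false at 5.
      At 5: []r requires r at every successor {0, 1, 2, 4}.
        r fails at 2, so []r is false at 5.
Satisfying worlds: {0, 1, 3, 4, 5}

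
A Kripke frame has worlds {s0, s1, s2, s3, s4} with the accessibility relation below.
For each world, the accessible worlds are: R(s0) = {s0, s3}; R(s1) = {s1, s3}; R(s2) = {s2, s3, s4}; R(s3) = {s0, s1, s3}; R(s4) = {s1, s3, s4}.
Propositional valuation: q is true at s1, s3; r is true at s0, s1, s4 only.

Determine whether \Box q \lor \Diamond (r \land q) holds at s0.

Recall that \Box ψ holds at a world iff ψ holds at every accessible world, and \Diamond ψ holds iff ψ holds at some accessible world.
At s0: \Box q is false, \Diamond (r \land q) is false, so \Box q \lor \Diamond (r \land q) is false.
  At s0: \Box q requires q at every successor {s0, s3}.
    q fails at s0, so \Box q is false at s0.
  At s0: \Diamond (r \land q) requires r \land q at some successor in {s0, s3}.
    At s0: r \land q is false.
    At s3: r \land q is false.
  So \Diamond (r \land q) is false at s0.

No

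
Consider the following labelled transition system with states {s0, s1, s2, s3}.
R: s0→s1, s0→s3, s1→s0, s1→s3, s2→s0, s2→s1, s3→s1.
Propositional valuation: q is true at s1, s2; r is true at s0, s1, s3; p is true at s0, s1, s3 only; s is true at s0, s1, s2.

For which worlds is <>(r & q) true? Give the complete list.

Let φ = <>(r & q). Evaluate φ at each world:
  s0 (successors {s1, s3}): φ is true.
  s1 (successors {s0, s3}): φ is false.
  s2 (successors {s0, s1}): φ is true.
  s3 (successors {s1}): φ is true.
For instance, at s3:
  At s3: <>(r & q) requires r & q at some successor in {s1}.
    r & q holds at s1, so <>(r & q) is true at s3.
Satisfying worlds: {s0, s2, s3}

s0, s2, s3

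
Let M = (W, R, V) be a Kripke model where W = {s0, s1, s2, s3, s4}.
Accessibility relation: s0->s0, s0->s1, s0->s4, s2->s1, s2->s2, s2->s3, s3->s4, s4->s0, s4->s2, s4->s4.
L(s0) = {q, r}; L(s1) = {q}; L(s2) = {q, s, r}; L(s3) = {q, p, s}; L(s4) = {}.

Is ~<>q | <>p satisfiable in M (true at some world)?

Yes

Let φ = ~<>q | <>p. Evaluate φ at each world:
  s0 (successors {s0, s1, s4}): φ is false.
  s1 (successors ∅): φ is true.
  s2 (successors {s1, s2, s3}): φ is true.
  s3 (successors {s4}): φ is true.
  s4 (successors {s0, s2, s4}): φ is false.
Detail at s1 (witness):
  At s1: ~<>q is true, <>p is false, so ~<>q | <>p is true.
    At s1: <>q is false, so ~<>q is true.
      At s1: no accessible worlds, so <>q is false.
    At s1: no accessible worlds, so <>p is false.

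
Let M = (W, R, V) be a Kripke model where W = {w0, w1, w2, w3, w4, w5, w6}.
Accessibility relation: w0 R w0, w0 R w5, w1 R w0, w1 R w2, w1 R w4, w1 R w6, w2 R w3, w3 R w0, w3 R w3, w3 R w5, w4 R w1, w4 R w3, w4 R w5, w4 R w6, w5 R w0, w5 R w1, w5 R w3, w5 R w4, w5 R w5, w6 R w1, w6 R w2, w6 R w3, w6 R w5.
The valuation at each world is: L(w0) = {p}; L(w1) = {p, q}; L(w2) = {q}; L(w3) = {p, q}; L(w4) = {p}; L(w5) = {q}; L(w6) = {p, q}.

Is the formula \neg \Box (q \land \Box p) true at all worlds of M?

Yes

Let φ = \neg \Box (q \land \Box p). Evaluate φ at each world:
  w0 (successors {w0, w5}): φ is true.
  w1 (successors {w0, w2, w4, w6}): φ is true.
  w2 (successors {w3}): φ is true.
  w3 (successors {w0, w3, w5}): φ is true.
  w4 (successors {w1, w3, w5, w6}): φ is true.
  w5 (successors {w0, w1, w3, w4, w5}): φ is true.
  w6 (successors {w1, w2, w3, w5}): φ is true.
For instance, at w6:
  At w6: \Box (q \land \Box p) is false, so \neg \Box (q \land \Box p) is true.
    At w6: \Box (q \land \Box p) requires q \land \Box p at every successor {w1, w2, w3, w5}.
      q \land \Box p fails at w1, so \Box (q \land \Box p) is false at w6.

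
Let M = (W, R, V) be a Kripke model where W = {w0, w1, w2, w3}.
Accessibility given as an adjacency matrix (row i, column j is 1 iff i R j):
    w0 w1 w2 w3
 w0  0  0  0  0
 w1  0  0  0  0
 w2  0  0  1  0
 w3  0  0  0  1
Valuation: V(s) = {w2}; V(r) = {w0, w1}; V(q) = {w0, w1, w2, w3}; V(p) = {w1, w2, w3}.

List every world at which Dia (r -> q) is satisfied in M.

w2, w3

Recall that Dia ψ holds at a world iff ψ holds at some accessible world.
Let φ = Dia (r -> q). Evaluate φ at each world:
  w0 (successors ∅): φ is false.
  w1 (successors ∅): φ is false.
  w2 (successors {w2}): φ is true.
  w3 (successors {w3}): φ is true.
For instance, at w2:
  At w2: Dia (r -> q) requires r -> q at some successor in {w2}.
    r -> q holds at w2, so Dia (r -> q) is true at w2.
Satisfying worlds: {w2, w3}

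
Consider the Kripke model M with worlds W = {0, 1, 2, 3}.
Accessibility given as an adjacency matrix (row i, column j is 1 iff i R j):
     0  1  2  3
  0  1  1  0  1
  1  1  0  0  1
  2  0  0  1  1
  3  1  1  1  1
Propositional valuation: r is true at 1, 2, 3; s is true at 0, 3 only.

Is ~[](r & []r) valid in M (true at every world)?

Recall that []ψ holds at a world iff ψ holds at every accessible world, and <>ψ holds iff ψ holds at some accessible world.
Let φ = ~[](r & []r). Evaluate φ at each world:
  0 (successors {0, 1, 3}): φ is true.
  1 (successors {0, 3}): φ is true.
  2 (successors {2, 3}): φ is true.
  3 (successors {0, 1, 2, 3}): φ is true.
For instance, at 2:
  At 2: [](r & []r) is false, so ~[](r & []r) is true.
    At 2: [](r & []r) requires r & []r at every successor {2, 3}.
      r & []r fails at 3, so [](r & []r) is false at 2.

Yes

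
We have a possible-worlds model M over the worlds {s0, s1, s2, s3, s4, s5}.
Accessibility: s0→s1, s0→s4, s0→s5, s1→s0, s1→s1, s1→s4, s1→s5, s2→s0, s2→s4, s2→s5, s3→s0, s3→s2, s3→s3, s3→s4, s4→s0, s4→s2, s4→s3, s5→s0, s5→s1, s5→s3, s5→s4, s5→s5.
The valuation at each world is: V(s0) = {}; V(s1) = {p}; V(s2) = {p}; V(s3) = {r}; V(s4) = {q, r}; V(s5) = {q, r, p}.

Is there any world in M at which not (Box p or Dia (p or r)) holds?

Let φ = not (Box p or Dia (p or r)). Evaluate φ at each world:
  s0 (successors {s1, s4, s5}): φ is false.
  s1 (successors {s0, s1, s4, s5}): φ is false.
  s2 (successors {s0, s4, s5}): φ is false.
  s3 (successors {s0, s2, s3, s4}): φ is false.
  s4 (successors {s0, s2, s3}): φ is false.
  s5 (successors {s0, s1, s3, s4, s5}): φ is false.
For instance, at s0:
  At s0: Box p or Dia (p or r) is true, so not (Box p or Dia (p or r)) is false.
    At s0: Box p is false, Dia (p or r) is true, so Box p or Dia (p or r) is true.
      At s0: Box p requires p at every successor {s1, s4, s5}.
        p fails at s4, so Box p is false at s0.
      At s0: Dia (p or r) requires p or r at some successor in {s1, s4, s5}.
        p or r holds at s1, so Dia (p or r) is true at s0.

No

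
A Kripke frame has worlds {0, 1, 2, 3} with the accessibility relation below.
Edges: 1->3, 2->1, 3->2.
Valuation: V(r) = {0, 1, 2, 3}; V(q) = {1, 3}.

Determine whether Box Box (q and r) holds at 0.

Yes

At 0: no accessible worlds, so Box Box (q and r) holds vacuously.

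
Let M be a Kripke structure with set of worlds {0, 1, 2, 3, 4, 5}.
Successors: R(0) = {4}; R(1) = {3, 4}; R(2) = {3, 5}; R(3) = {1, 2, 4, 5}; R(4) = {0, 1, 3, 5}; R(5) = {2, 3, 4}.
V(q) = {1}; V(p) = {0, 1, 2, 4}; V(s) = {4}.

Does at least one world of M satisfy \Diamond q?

Let φ = \Diamond q. Evaluate φ at each world:
  0 (successors {4}): φ is false.
  1 (successors {3, 4}): φ is false.
  2 (successors {3, 5}): φ is false.
  3 (successors {1, 2, 4, 5}): φ is true.
  4 (successors {0, 1, 3, 5}): φ is true.
  5 (successors {2, 3, 4}): φ is false.
Detail at 3 (witness):
  At 3: \Diamond q requires q at some successor in {1, 2, 4, 5}.
    q holds at 1, so \Diamond q is true at 3.

Yes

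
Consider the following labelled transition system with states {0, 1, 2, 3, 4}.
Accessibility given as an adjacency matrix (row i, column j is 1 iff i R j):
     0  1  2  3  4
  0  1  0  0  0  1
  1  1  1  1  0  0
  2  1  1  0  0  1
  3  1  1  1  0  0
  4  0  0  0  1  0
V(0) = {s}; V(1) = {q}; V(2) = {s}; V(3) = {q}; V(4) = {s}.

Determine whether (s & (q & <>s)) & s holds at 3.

No

At 3: s & (q & <>s) is false, s is false, so (s & (q & <>s)) & s is false.
  At 3: s is false, q & <>s is true, so s & (q & <>s) is false.
    At 3: q is true, <>s is true, so q & <>s is true.
      At 3: <>s requires s at some successor in {0, 1, 2}.
        s holds at 0, so <>s is true at 3.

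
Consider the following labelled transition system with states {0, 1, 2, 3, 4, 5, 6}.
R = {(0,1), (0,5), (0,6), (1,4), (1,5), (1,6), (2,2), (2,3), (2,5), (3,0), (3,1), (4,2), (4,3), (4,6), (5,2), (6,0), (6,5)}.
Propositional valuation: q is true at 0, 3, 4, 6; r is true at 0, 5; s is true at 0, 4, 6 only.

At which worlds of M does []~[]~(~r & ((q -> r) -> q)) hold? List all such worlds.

3, 5

Recall that []ψ holds at a world iff ψ holds at every accessible world, and <>ψ holds iff ψ holds at some accessible world.
Let φ = []~[]~(~r & ((q -> r) -> q)). Evaluate φ at each world:
  0 (successors {1, 5, 6}): φ is false.
  1 (successors {4, 5, 6}): φ is false.
  2 (successors {2, 3, 5}): φ is false.
  3 (successors {0, 1}): φ is true.
  4 (successors {2, 3, 6}): φ is false.
  5 (successors {2}): φ is true.
  6 (successors {0, 5}): φ is false.
For instance, at 1:
  At 1: []~[]~(~r & ((q -> r) -> q)) requires ~[]~(~r & ((q -> r) -> q)) at every successor {4, 5, 6}.
    ~[]~(~r & ((q -> r) -> q)) fails at 5, so []~[]~(~r & ((q -> r) -> q)) is false at 1.
      At 5: []~(~r & ((q -> r) -> q)) is true, so ~[]~(~r & ((q -> r) -> q)) is false.
Satisfying worlds: {3, 5}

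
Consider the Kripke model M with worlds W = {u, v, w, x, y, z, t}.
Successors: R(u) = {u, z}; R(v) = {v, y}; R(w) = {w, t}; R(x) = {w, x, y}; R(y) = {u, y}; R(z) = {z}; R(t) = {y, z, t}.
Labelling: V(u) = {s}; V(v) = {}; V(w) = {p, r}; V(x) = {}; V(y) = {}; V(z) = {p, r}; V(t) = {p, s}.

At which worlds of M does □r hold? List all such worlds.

Let φ = □r. Evaluate φ at each world:
  u (successors {u, z}): φ is false.
  v (successors {v, y}): φ is false.
  w (successors {w, t}): φ is false.
  x (successors {w, x, y}): φ is false.
  y (successors {u, y}): φ is false.
  z (successors {z}): φ is true.
  t (successors {y, z, t}): φ is false.
For instance, at z:
  At z: □r requires r at every successor {z}.
    At z: r is true.
  So □r is true at z.
Satisfying worlds: {z}

z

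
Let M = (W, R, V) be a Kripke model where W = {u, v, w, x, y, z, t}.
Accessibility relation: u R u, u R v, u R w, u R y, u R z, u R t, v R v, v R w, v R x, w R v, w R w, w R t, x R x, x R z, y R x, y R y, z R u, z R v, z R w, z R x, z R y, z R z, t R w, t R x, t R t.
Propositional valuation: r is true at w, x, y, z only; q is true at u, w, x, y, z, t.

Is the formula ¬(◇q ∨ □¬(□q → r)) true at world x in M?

At x: ◇q ∨ □¬(□q → r) is true, so ¬(◇q ∨ □¬(□q → r)) is false.
  At x: ◇q is true, □¬(□q → r) is false, so ◇q ∨ □¬(□q → r) is true.
    At x: ◇q requires q at some successor in {x, z}.
      q holds at x, so ◇q is true at x.
    At x: □¬(□q → r) requires ¬(□q → r) at every successor {x, z}.
      ¬(□q → r) fails at x, so □¬(□q → r) is false at x.

No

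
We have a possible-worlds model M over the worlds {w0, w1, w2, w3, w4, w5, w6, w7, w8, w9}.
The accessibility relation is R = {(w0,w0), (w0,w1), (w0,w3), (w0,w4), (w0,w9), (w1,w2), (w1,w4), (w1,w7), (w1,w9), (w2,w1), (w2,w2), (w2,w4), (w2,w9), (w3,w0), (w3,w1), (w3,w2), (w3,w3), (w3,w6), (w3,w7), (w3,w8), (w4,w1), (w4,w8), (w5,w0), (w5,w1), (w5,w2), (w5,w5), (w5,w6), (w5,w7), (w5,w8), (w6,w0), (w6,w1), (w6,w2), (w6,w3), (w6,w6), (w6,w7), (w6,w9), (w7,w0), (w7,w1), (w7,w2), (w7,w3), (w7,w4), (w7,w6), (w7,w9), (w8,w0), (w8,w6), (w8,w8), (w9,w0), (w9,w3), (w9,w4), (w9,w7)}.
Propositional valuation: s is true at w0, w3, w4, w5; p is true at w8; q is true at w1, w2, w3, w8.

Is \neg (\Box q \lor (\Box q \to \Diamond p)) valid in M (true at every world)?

No

Let φ = \neg (\Box q \lor (\Box q \to \Diamond p)). Evaluate φ at each world:
  w0 (successors {w0, w1, w3, w4, w9}): φ is false.
  w1 (successors {w2, w4, w7, w9}): φ is false.
  w2 (successors {w1, w2, w4, w9}): φ is false.
  w3 (successors {w0, w1, w2, w3, w6, w7, w8}): φ is false.
  w4 (successors {w1, w8}): φ is false.
  w5 (successors {w0, w1, w2, w5, w6, w7, w8}): φ is false.
  w6 (successors {w0, w1, w2, w3, w6, w7, w9}): φ is false.
  w7 (successors {w0, w1, w2, w3, w4, w6, w9}): φ is false.
  w8 (successors {w0, w6, w8}): φ is false.
  w9 (successors {w0, w3, w4, w7}): φ is false.
Detail at w0 (counterexample):
  At w0: \Box q \lor (\Box q \to \Diamond p) is true, so \neg (\Box q \lor (\Box q \to \Diamond p)) is false.
    At w0: \Box q is false, \Box q \to \Diamond p is true, so \Box q \lor (\Box q \to \Diamond p) is true.
      At w0: \Box q requires q at every successor {w0, w1, w3, w4, w9}.
        q fails at w0, so \Box q is false at w0.
      At w0: \Box q is false, \Diamond p is false, so \Box q \to \Diamond p is true.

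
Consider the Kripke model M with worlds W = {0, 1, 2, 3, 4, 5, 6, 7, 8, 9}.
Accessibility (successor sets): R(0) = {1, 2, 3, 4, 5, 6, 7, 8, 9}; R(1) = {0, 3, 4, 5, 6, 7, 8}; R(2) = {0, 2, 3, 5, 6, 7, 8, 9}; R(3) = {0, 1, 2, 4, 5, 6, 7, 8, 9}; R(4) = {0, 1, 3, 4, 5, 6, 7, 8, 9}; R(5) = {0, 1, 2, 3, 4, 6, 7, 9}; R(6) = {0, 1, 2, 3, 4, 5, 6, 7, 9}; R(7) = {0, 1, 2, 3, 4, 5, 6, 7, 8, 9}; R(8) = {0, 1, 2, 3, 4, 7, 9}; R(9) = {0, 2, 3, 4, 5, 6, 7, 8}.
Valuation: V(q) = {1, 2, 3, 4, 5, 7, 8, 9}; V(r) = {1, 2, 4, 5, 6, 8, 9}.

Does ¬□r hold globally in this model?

Let φ = ¬□r. Evaluate φ at each world:
  0 (successors {1, 2, 3, 4, 5, 6, 7, 8, 9}): φ is true.
  1 (successors {0, 3, 4, 5, 6, 7, 8}): φ is true.
  2 (successors {0, 2, 3, 5, 6, 7, 8, 9}): φ is true.
  3 (successors {0, 1, 2, 4, 5, 6, 7, 8, 9}): φ is true.
  4 (successors {0, 1, 3, 4, 5, 6, 7, 8, 9}): φ is true.
  5 (successors {0, 1, 2, 3, 4, 6, 7, 9}): φ is true.
  6 (successors {0, 1, 2, 3, 4, 5, 6, 7, 9}): φ is true.
  7 (successors {0, 1, 2, 3, 4, 5, 6, 7, 8, 9}): φ is true.
  8 (successors {0, 1, 2, 3, 4, 7, 9}): φ is true.
  9 (successors {0, 2, 3, 4, 5, 6, 7, 8}): φ is true.
For instance, at 0:
  At 0: □r is false, so ¬□r is true.
    At 0: □r requires r at every successor {1, 2, 3, 4, 5, 6, 7, 8, 9}.
      r fails at 3, so □r is false at 0.

Yes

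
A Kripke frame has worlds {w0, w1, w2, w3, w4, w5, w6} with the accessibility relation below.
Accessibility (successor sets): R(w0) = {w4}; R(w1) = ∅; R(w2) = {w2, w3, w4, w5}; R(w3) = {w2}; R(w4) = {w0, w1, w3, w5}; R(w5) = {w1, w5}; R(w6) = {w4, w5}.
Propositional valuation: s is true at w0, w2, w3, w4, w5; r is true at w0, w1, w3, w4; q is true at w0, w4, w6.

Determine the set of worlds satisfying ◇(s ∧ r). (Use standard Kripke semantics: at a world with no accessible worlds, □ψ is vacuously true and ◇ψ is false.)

Let φ = ◇(s ∧ r). Evaluate φ at each world:
  w0 (successors {w4}): φ is true.
  w1 (successors ∅): φ is false.
  w2 (successors {w2, w3, w4, w5}): φ is true.
  w3 (successors {w2}): φ is false.
  w4 (successors {w0, w1, w3, w5}): φ is true.
  w5 (successors {w1, w5}): φ is false.
  w6 (successors {w4, w5}): φ is true.
For instance, at w2:
  At w2: ◇(s ∧ r) requires s ∧ r at some successor in {w2, w3, w4, w5}.
    s ∧ r holds at w3, so ◇(s ∧ r) is true at w2.
Satisfying worlds: {w0, w2, w4, w6}

w0, w2, w4, w6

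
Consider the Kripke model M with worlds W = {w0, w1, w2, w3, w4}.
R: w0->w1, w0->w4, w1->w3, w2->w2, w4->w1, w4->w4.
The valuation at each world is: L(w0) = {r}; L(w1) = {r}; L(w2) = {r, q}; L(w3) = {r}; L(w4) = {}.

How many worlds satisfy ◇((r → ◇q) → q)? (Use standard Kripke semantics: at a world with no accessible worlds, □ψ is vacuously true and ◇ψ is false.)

4

Let φ = ◇((r → ◇q) → q). Evaluate φ at each world:
  w0 (successors {w1, w4}): φ is true.
  w1 (successors {w3}): φ is true.
  w2 (successors {w2}): φ is true.
  w3 (successors ∅): φ is false.
  w4 (successors {w1, w4}): φ is true.
For instance, at w4:
  At w4: ◇((r → ◇q) → q) requires (r → ◇q) → q at some successor in {w1, w4}.
    (r → ◇q) → q holds at w1, so ◇((r → ◇q) → q) is true at w4.
      At w1: r → ◇q is false, q is false, so (r → ◇q) → q is true.
Satisfying worlds: {w0, w1, w2, w4}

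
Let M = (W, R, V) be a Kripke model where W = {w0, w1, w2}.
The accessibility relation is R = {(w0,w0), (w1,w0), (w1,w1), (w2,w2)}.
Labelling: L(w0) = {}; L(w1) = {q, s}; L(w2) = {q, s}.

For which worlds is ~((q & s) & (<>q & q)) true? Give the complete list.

Recall that <>ψ holds at a world iff ψ holds at some accessible world.
Let φ = ~((q & s) & (<>q & q)). Evaluate φ at each world:
  w0 (successors {w0}): φ is true.
  w1 (successors {w0, w1}): φ is false.
  w2 (successors {w2}): φ is false.
For instance, at w0:
  At w0: (q & s) & (<>q & q) is false, so ~((q & s) & (<>q & q)) is true.
    At w0: q & s is false, <>q & q is false, so (q & s) & (<>q & q) is false.
      At w0: <>q is false, q is false, so <>q & q is false.
Satisfying worlds: {w0}

w0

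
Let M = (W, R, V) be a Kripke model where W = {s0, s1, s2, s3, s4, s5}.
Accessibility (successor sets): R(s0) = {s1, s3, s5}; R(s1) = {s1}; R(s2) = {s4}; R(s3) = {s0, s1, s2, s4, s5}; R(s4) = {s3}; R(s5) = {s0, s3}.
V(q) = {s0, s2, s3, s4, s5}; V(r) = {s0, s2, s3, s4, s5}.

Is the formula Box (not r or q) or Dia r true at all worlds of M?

Yes

Let φ = Box (not r or q) or Dia r. Evaluate φ at each world:
  s0 (successors {s1, s3, s5}): φ is true.
  s1 (successors {s1}): φ is true.
  s2 (successors {s4}): φ is true.
  s3 (successors {s0, s1, s2, s4, s5}): φ is true.
  s4 (successors {s3}): φ is true.
  s5 (successors {s0, s3}): φ is true.
For instance, at s0:
  At s0: Box (not r or q) is true, Dia r is true, so Box (not r or q) or Dia r is true.
    At s0: Box (not r or q) requires not r or q at every successor {s1, s3, s5}.
      At s1: not r or q is true.
      At s3: not r or q is true.
      At s5: not r or q is true.
    So Box (not r or q) is true at s0.
    At s0: Dia r requires r at some successor in {s1, s3, s5}.
      r holds at s3, so Dia r is true at s0.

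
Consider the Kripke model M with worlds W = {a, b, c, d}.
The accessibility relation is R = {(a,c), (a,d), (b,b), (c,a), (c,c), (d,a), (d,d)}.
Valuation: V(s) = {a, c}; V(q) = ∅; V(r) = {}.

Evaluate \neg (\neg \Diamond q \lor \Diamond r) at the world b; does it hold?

No

At b: \neg \Diamond q \lor \Diamond r is true, so \neg (\neg \Diamond q \lor \Diamond r) is false.
  At b: \neg \Diamond q is true, \Diamond r is false, so \neg \Diamond q \lor \Diamond r is true.
    At b: \Diamond q is false, so \neg \Diamond q is true.
      At b: \Diamond q requires q at some successor in {b}.
        At b: q is false.
      So \Diamond q is false at b.
    At b: \Diamond r requires r at some successor in {b}.
      At b: r is false.
    So \Diamond r is false at b.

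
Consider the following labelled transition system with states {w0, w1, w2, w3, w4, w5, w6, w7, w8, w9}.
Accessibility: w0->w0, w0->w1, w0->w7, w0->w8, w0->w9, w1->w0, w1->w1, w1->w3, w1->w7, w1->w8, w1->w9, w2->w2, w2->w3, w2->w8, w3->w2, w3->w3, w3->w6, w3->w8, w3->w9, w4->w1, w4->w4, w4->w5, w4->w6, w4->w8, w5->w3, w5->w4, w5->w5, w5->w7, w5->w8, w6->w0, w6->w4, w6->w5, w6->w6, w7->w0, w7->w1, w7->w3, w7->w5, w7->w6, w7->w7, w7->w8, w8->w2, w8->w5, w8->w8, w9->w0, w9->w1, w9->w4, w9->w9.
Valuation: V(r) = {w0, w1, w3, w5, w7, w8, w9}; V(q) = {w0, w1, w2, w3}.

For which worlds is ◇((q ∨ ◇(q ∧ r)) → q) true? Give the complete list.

Let φ = ◇((q ∨ ◇(q ∧ r)) → q). Evaluate φ at each world:
  w0 (successors {w0, w1, w7, w8, w9}): φ is true.
  w1 (successors {w0, w1, w3, w7, w8, w9}): φ is true.
  w2 (successors {w2, w3, w8}): φ is true.
  w3 (successors {w2, w3, w6, w8, w9}): φ is true.
  w4 (successors {w1, w4, w5, w6, w8}): φ is true.
  w5 (successors {w3, w4, w5, w7, w8}): φ is true.
  w6 (successors {w0, w4, w5, w6}): φ is true.
  w7 (successors {w0, w1, w3, w5, w6, w7, w8}): φ is true.
  w8 (successors {w2, w5, w8}): φ is true.
  w9 (successors {w0, w1, w4, w9}): φ is true.
For instance, at w5:
  At w5: ◇((q ∨ ◇(q ∧ r)) → q) requires (q ∨ ◇(q ∧ r)) → q at some successor in {w3, w4, w5, w7, w8}.
    (q ∨ ◇(q ∧ r)) → q holds at w3, so ◇((q ∨ ◇(q ∧ r)) → q) is true at w5.
      At w3: q ∨ ◇(q ∧ r) is true, q is true, so (q ∨ ◇(q ∧ r)) → q is true.
Satisfying worlds: {w0, w1, w2, w3, w4, w5, w6, w7, w8, w9}

w0, w1, w2, w3, w4, w5, w6, w7, w8, w9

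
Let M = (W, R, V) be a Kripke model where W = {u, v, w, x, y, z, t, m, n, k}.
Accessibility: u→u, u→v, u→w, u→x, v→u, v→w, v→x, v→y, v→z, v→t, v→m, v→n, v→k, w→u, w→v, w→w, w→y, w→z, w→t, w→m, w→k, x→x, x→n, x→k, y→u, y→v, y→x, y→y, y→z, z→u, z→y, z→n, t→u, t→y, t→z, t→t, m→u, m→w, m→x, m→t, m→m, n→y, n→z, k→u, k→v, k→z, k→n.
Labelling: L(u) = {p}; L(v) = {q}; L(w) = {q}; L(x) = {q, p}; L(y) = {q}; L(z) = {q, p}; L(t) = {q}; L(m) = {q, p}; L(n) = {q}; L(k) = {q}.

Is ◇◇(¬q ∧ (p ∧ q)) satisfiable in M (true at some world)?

Recall that ◇ψ holds at a world iff ψ holds at some accessible world.
Let φ = ◇◇(¬q ∧ (p ∧ q)). Evaluate φ at each world:
  u (successors {u, v, w, x}): φ is false.
  v (successors {u, w, x, y, z, t, m, n, k}): φ is false.
  w (successors {u, v, w, y, z, t, m, k}): φ is false.
  x (successors {x, n, k}): φ is false.
  y (successors {u, v, x, y, z}): φ is false.
  z (successors {u, y, n}): φ is false.
  t (successors {u, y, z, t}): φ is false.
  m (successors {u, w, x, t, m}): φ is false.
  n (successors {y, z}): φ is false.
  k (successors {u, v, z, n}): φ is false.
For instance, at u:
  At u: ◇◇(¬q ∧ (p ∧ q)) requires ◇(¬q ∧ (p ∧ q)) at some successor in {u, v, w, x}.
    At u: ◇(¬q ∧ (p ∧ q)) is false.
    At v: ◇(¬q ∧ (p ∧ q)) is false.
    At w: ◇(¬q ∧ (p ∧ q)) is false.
    At x: ◇(¬q ∧ (p ∧ q)) is false.
  So ◇◇(¬q ∧ (p ∧ q)) is false at u.

No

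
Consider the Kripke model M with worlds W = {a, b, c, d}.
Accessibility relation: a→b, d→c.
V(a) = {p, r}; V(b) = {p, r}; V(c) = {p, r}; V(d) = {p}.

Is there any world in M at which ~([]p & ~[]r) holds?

Let φ = ~([]p & ~[]r). Evaluate φ at each world:
  a (successors {b}): φ is true.
  b (successors ∅): φ is true.
  c (successors ∅): φ is true.
  d (successors {c}): φ is true.
Detail at a (witness):
  At a: []p & ~[]r is false, so ~([]p & ~[]r) is true.
    At a: []p is true, ~[]r is false, so []p & ~[]r is false.
      At a: []p requires p at every successor {b}.
        At b: p is true.
      So []p is true at a.
      At a: []r is true, so ~[]r is false.

Yes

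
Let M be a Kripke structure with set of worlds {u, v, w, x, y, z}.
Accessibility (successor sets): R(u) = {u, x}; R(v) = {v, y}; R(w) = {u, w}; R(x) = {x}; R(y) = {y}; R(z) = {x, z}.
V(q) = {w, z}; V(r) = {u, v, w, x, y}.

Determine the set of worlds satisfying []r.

u, v, w, x, y

Let φ = []r. Evaluate φ at each world:
  u (successors {u, x}): φ is true.
  v (successors {v, y}): φ is true.
  w (successors {u, w}): φ is true.
  x (successors {x}): φ is true.
  y (successors {y}): φ is true.
  z (successors {x, z}): φ is false.
For instance, at z:
  At z: []r requires r at every successor {x, z}.
    r fails at z, so []r is false at z.
Satisfying worlds: {u, v, w, x, y}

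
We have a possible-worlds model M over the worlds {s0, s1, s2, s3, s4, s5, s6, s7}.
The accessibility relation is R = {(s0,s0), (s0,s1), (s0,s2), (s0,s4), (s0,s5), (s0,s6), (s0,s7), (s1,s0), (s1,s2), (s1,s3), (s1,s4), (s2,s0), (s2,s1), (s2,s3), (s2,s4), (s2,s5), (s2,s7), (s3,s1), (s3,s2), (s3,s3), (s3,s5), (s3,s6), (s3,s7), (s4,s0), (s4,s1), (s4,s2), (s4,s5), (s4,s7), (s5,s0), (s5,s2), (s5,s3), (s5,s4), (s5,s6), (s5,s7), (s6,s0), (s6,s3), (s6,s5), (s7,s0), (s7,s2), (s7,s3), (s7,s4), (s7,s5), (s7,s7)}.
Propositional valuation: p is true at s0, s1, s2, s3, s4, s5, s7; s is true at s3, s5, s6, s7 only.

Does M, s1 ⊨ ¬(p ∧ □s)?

At s1: p ∧ □s is false, so ¬(p ∧ □s) is true.
  At s1: p is true, □s is false, so p ∧ □s is false.
    At s1: □s requires s at every successor {s0, s2, s3, s4}.
      s fails at s0, so □s is false at s1.

Yes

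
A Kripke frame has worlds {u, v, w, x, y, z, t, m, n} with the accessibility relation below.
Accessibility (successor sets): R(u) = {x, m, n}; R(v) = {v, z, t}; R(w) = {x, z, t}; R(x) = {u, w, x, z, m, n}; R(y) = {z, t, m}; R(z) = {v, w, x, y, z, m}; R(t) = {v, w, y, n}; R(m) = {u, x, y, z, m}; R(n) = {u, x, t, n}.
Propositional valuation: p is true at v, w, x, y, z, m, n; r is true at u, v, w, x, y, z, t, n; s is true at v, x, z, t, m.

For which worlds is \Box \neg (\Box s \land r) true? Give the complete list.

Recall that \Box ψ holds at a world iff ψ holds at every accessible world, and \Diamond ψ holds iff ψ holds at some accessible world.
Let φ = \Box \neg (\Box s \land r). Evaluate φ at each world:
  u (successors {x, m, n}): φ is true.
  v (successors {v, z, t}): φ is false.
  w (successors {x, z, t}): φ is true.
  x (successors {u, w, x, z, m, n}): φ is false.
  y (successors {z, t, m}): φ is true.
  z (successors {v, w, x, y, z, m}): φ is false.
  t (successors {v, w, y, n}): φ is false.
  m (successors {u, x, y, z, m}): φ is false.
  n (successors {u, x, t, n}): φ is true.
For instance, at y:
  At y: \Box \neg (\Box s \land r) requires \neg (\Box s \land r) at every successor {z, t, m}.
      At z: \Box s \land r is false, so \neg (\Box s \land r) is true.
      At t: \Box s \land r is false, so \neg (\Box s \land r) is true.
      At m: \Box s \land r is false, so \neg (\Box s \land r) is true.
  So \Box \neg (\Box s \land r) is true at y.
Satisfying worlds: {u, w, y, n}

u, w, y, n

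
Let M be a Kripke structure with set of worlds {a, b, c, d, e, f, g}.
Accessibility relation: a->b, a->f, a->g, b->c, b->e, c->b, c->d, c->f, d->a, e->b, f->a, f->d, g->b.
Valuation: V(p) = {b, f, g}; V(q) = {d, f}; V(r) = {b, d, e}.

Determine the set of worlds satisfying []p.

Let φ = []p. Evaluate φ at each world:
  a (successors {b, f, g}): φ is true.
  b (successors {c, e}): φ is false.
  c (successors {b, d, f}): φ is false.
  d (successors {a}): φ is false.
  e (successors {b}): φ is true.
  f (successors {a, d}): φ is false.
  g (successors {b}): φ is true.
For instance, at b:
  At b: []p requires p at every successor {c, e}.
    p fails at c, so []p is false at b.
Satisfying worlds: {a, e, g}

a, e, g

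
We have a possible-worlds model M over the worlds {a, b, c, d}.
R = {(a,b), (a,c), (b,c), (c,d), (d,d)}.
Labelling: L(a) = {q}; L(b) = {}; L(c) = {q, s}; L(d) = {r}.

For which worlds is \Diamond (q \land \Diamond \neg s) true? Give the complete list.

Let φ = \Diamond (q \land \Diamond \neg s). Evaluate φ at each world:
  a (successors {b, c}): φ is true.
  b (successors {c}): φ is true.
  c (successors {d}): φ is false.
  d (successors {d}): φ is false.
For instance, at d:
  At d: \Diamond (q \land \Diamond \neg s) requires q \land \Diamond \neg s at some successor in {d}.
    At d: q \land \Diamond \neg s is false.
  So \Diamond (q \land \Diamond \neg s) is false at d.
Satisfying worlds: {a, b}

a, b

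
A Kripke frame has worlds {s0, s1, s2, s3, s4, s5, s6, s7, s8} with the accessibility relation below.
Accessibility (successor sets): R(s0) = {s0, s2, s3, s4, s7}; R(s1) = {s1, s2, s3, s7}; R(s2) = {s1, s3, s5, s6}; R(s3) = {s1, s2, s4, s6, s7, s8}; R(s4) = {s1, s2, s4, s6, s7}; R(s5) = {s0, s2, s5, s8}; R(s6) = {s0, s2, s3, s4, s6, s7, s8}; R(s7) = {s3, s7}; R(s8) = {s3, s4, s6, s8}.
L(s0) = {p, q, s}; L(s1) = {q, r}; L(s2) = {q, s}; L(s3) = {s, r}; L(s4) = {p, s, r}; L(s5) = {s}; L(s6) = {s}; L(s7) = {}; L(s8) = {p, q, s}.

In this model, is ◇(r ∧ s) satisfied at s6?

At s6: ◇(r ∧ s) requires r ∧ s at some successor in {s0, s2, s3, s4, s6, s7, s8}.
  r ∧ s holds at s3, so ◇(r ∧ s) is true at s6.

Yes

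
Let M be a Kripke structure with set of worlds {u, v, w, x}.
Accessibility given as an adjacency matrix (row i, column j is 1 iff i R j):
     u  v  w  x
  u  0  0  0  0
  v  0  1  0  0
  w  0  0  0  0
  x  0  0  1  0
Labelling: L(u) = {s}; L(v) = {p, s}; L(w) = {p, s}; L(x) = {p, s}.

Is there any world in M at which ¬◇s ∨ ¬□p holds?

Let φ = ¬◇s ∨ ¬□p. Evaluate φ at each world:
  u (successors ∅): φ is true.
  v (successors {v}): φ is false.
  w (successors ∅): φ is true.
  x (successors {w}): φ is false.
Detail at u (witness):
  At u: ¬◇s is true, ¬□p is false, so ¬◇s ∨ ¬□p is true.
    At u: ◇s is false, so ¬◇s is true.
      At u: no accessible worlds, so ◇s is false.
    At u: □p is true, so ¬□p is false.
      At u: no accessible worlds, so □p holds vacuously.

Yes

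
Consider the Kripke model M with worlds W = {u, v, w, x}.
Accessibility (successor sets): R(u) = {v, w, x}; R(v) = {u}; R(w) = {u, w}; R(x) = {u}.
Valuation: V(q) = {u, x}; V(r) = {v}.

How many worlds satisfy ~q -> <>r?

Recall that <>ψ holds at a world iff ψ holds at some accessible world.
Let φ = ~q -> <>r. Evaluate φ at each world:
  u (successors {v, w, x}): φ is true.
  v (successors {u}): φ is false.
  w (successors {u, w}): φ is false.
  x (successors {u}): φ is true.
For instance, at w:
  At w: ~q is true, <>r is false, so ~q -> <>r is false.
    At w: <>r requires r at some successor in {u, w}.
      At u: r is false.
      At w: r is false.
    So <>r is false at w.
Satisfying worlds: {u, x}

2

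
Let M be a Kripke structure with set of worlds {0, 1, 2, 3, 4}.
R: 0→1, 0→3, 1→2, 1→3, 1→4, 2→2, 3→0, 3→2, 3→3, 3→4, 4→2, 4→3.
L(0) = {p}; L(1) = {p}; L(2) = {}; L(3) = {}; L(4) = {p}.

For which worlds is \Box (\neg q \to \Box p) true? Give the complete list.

Let φ = \Box (\neg q \to \Box p). Evaluate φ at each world:
  0 (successors {1, 3}): φ is false.
  1 (successors {2, 3, 4}): φ is false.
  2 (successors {2}): φ is false.
  3 (successors {0, 2, 3, 4}): φ is false.
  4 (successors {2, 3}): φ is false.
For instance, at 3:
  At 3: \Box (\neg q \to \Box p) requires \neg q \to \Box p at every successor {0, 2, 3, 4}.
    \neg q \to \Box p fails at 0, so \Box (\neg q \to \Box p) is false at 3.
      At 0: \neg q is true, \Box p is false, so \neg q \to \Box p is false.
Satisfying worlds: none.

none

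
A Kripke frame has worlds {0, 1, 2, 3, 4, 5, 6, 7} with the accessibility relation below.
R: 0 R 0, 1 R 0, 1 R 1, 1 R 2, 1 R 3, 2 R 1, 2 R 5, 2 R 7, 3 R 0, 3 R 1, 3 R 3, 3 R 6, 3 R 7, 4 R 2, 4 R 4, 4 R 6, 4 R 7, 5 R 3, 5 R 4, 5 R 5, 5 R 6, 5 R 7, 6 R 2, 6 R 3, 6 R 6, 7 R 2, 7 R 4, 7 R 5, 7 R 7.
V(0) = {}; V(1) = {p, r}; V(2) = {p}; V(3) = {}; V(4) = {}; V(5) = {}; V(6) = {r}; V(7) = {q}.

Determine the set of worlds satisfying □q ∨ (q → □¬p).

Let φ = □q ∨ (q → □¬p). Evaluate φ at each world:
  0 (successors {0}): φ is true.
  1 (successors {0, 1, 2, 3}): φ is true.
  2 (successors {1, 5, 7}): φ is true.
  3 (successors {0, 1, 3, 6, 7}): φ is true.
  4 (successors {2, 4, 6, 7}): φ is true.
  5 (successors {3, 4, 5, 6, 7}): φ is true.
  6 (successors {2, 3, 6}): φ is true.
  7 (successors {2, 4, 5, 7}): φ is false.
For instance, at 7:
  At 7: □q is false, q → □¬p is false, so □q ∨ (q → □¬p) is false.
    At 7: □q requires q at every successor {2, 4, 5, 7}.
      q fails at 2, so □q is false at 7.
    At 7: q is true, □¬p is false, so q → □¬p is false.
      At 7: □¬p requires ¬p at every successor {2, 4, 5, 7}.
        ¬p fails at 2, so □¬p is false at 7.
Satisfying worlds: {0, 1, 2, 3, 4, 5, 6}

0, 1, 2, 3, 4, 5, 6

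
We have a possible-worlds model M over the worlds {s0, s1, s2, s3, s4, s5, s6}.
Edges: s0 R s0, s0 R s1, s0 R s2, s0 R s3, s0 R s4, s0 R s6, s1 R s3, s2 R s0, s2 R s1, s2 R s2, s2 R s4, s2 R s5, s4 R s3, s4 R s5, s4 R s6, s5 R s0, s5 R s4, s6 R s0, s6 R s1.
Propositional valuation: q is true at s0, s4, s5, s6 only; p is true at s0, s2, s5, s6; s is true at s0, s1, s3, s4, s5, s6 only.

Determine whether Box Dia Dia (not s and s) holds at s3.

At s3: no accessible worlds, so Box Dia Dia (not s and s) holds vacuously.

Yes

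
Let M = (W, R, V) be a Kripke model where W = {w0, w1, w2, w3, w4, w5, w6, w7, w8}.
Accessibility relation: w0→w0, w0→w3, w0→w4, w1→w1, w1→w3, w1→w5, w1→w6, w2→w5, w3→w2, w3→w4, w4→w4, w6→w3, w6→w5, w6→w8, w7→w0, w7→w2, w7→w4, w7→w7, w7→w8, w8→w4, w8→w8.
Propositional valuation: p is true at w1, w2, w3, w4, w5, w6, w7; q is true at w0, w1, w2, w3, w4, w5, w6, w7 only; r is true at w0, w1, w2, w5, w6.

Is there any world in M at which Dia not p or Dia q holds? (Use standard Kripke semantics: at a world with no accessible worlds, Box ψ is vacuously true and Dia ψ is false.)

Let φ = Dia not p or Dia q. Evaluate φ at each world:
  w0 (successors {w0, w3, w4}): φ is true.
  w1 (successors {w1, w3, w5, w6}): φ is true.
  w2 (successors {w5}): φ is true.
  w3 (successors {w2, w4}): φ is true.
  w4 (successors {w4}): φ is true.
  w5 (successors ∅): φ is false.
  w6 (successors {w3, w5, w8}): φ is true.
  w7 (successors {w0, w2, w4, w7, w8}): φ is true.
  w8 (successors {w4, w8}): φ is true.
Detail at w0 (witness):
  At w0: Dia not p is true, Dia q is true, so Dia not p or Dia q is true.
    At w0: Dia not p requires not p at some successor in {w0, w3, w4}.
      not p holds at w0, so Dia not p is true at w0.
    At w0: Dia q requires q at some successor in {w0, w3, w4}.
      q holds at w0, so Dia q is true at w0.

Yes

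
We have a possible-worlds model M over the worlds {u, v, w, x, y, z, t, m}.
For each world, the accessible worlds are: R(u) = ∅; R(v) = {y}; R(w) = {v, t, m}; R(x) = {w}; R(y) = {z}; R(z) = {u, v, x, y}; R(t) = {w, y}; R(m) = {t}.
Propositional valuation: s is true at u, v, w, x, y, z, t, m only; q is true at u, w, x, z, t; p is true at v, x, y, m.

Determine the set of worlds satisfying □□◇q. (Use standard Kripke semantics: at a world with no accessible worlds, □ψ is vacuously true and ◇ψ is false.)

u, v, w, z, m

Recall that □ψ holds at a world iff ψ holds at every accessible world, and ◇ψ holds iff ψ holds at some accessible world.
Let φ = □□◇q. Evaluate φ at each world:
  u (successors ∅): φ is true.
  v (successors {y}): φ is true.
  w (successors {v, t, m}): φ is true.
  x (successors {w}): φ is false.
  y (successors {z}): φ is false.
  z (successors {u, v, x, y}): φ is true.
  t (successors {w, y}): φ is false.
  m (successors {t}): φ is true.
For instance, at x:
  At x: □□◇q requires □◇q at every successor {w}.
    □◇q fails at w, so □□◇q is false at x.
      At w: □◇q requires ◇q at every successor {v, t, m}.
        ◇q fails at v, so □◇q is false at w.
Satisfying worlds: {u, v, w, z, m}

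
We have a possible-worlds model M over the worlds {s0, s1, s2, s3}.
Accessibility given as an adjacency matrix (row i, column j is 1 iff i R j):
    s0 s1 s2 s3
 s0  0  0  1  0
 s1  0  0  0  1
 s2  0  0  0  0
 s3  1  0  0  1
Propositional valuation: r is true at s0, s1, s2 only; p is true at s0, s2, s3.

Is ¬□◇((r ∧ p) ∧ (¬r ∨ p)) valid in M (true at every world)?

No

Recall that □ψ holds at a world iff ψ holds at every accessible world, and ◇ψ holds iff ψ holds at some accessible world.
Let φ = ¬□◇((r ∧ p) ∧ (¬r ∨ p)). Evaluate φ at each world:
  s0 (successors {s2}): φ is true.
  s1 (successors {s3}): φ is false.
  s2 (successors ∅): φ is false.
  s3 (successors {s0, s3}): φ is false.
Detail at s1 (counterexample):
  At s1: □◇((r ∧ p) ∧ (¬r ∨ p)) is true, so ¬□◇((r ∧ p) ∧ (¬r ∨ p)) is false.
    At s1: □◇((r ∧ p) ∧ (¬r ∨ p)) requires ◇((r ∧ p) ∧ (¬r ∨ p)) at every successor {s3}.
      At s3: ◇((r ∧ p) ∧ (¬r ∨ p)) is true.
    So □◇((r ∧ p) ∧ (¬r ∨ p)) is true at s1.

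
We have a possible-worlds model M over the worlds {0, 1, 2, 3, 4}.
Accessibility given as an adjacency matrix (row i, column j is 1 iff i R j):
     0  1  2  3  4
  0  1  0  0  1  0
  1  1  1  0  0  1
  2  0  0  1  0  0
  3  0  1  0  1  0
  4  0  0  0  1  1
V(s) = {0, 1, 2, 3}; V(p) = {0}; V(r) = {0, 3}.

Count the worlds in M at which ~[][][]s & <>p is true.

Recall that []ψ holds at a world iff ψ holds at every accessible world, and <>ψ holds iff ψ holds at some accessible world.
Let φ = ~[][][]s & <>p. Evaluate φ at each world:
  0 (successors {0, 3}): φ is true.
  1 (successors {0, 1, 4}): φ is true.
  2 (successors {2}): φ is false.
  3 (successors {1, 3}): φ is false.
  4 (successors {3, 4}): φ is false.
For instance, at 0:
  At 0: ~[][][]s is true, <>p is true, so ~[][][]s & <>p is true.
    At 0: [][][]s is false, so ~[][][]s is true.
      At 0: [][][]s requires [][]s at every successor {0, 3}.
        [][]s fails at 3, so [][][]s is false at 0.
    At 0: <>p requires p at some successor in {0, 3}.
      p holds at 0, so <>p is true at 0.
Satisfying worlds: {0, 1}

2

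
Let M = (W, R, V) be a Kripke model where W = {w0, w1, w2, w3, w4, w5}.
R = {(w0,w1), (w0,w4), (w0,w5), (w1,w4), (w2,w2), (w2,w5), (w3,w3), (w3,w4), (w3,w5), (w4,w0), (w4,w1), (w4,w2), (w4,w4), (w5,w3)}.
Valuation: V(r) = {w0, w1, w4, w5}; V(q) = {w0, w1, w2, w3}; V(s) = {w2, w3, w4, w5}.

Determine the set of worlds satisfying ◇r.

Let φ = ◇r. Evaluate φ at each world:
  w0 (successors {w1, w4, w5}): φ is true.
  w1 (successors {w4}): φ is true.
  w2 (successors {w2, w5}): φ is true.
  w3 (successors {w3, w4, w5}): φ is true.
  w4 (successors {w0, w1, w2, w4}): φ is true.
  w5 (successors {w3}): φ is false.
For instance, at w3:
  At w3: ◇r requires r at some successor in {w3, w4, w5}.
    r holds at w4, so ◇r is true at w3.
Satisfying worlds: {w0, w1, w2, w3, w4}

w0, w1, w2, w3, w4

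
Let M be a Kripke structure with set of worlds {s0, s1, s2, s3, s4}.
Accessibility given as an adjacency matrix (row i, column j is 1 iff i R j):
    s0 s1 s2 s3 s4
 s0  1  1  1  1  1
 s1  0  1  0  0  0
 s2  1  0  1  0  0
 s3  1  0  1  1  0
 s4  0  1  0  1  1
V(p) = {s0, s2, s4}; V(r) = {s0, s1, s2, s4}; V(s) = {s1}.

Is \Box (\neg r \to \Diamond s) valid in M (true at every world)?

Let φ = \Box (\neg r \to \Diamond s). Evaluate φ at each world:
  s0 (successors {s0, s1, s2, s3, s4}): φ is false.
  s1 (successors {s1}): φ is true.
  s2 (successors {s0, s2}): φ is true.
  s3 (successors {s0, s2, s3}): φ is false.
  s4 (successors {s1, s3, s4}): φ is false.
Detail at s0 (counterexample):
  At s0: \Box (\neg r \to \Diamond s) requires \neg r \to \Diamond s at every successor {s0, s1, s2, s3, s4}.
    \neg r \to \Diamond s fails at s3, so \Box (\neg r \to \Diamond s) is false at s0.
      At s3: \neg r is true, \Diamond s is false, so \neg r \to \Diamond s is false.

No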